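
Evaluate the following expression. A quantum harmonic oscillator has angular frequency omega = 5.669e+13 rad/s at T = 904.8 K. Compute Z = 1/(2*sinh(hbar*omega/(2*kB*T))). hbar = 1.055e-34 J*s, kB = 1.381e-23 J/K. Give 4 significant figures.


Step 1: Compute x = hbar*omega/(kB*T) = 1.055e-34*5.669e+13/(1.381e-23*904.8) = 0.4786
Step 2: x/2 = 0.2393
Step 3: sinh(x/2) = 0.2416
Step 4: Z = 1/(2*0.2416) = 2.069

2.069


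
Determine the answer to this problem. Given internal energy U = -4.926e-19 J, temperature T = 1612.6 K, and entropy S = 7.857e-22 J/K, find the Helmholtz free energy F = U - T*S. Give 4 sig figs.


Step 1: T*S = 1612.6 * 7.857e-22 = 1.267e-18 J
Step 2: F = U - T*S = -4.926e-19 - 1.267e-18
Step 3: F = -1.76e-18 J

-1.76e-18


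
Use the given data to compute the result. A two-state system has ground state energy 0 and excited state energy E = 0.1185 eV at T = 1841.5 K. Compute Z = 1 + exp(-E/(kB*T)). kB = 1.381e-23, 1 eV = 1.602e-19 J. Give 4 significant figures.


Step 1: Compute beta*E = E*eV/(kB*T) = 0.1185*1.602e-19/(1.381e-23*1841.5) = 0.7465
Step 2: exp(-beta*E) = exp(-0.7465) = 0.474
Step 3: Z = 1 + 0.474 = 1.474

1.474


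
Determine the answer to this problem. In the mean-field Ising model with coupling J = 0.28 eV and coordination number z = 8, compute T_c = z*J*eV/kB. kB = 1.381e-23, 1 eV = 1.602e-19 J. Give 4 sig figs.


Step 1: z*J = 8*0.28 = 2.24 eV
Step 2: Convert to Joules: 2.24*1.602e-19 = 3.588e-19 J
Step 3: T_c = 3.588e-19 / 1.381e-23 = 2.598e+04 K

2.598e+04


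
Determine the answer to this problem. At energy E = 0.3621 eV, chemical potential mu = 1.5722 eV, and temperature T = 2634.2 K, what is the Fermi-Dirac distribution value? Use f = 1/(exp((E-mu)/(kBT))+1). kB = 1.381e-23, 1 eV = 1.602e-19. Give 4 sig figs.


Step 1: (E - mu) = 0.3621 - 1.5722 = -1.21 eV
Step 2: Convert: (E-mu)*eV = -1.939e-19 J
Step 3: x = (E-mu)*eV/(kB*T) = -5.329
Step 4: f = 1/(exp(-5.329)+1) = 0.9952

0.9952


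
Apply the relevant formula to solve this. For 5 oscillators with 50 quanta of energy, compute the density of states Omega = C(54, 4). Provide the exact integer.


Step 1: Use binomial coefficient C(54, 4)
Step 2: Numerator = 54! / 50!
Step 3: Denominator = 4!
Step 4: Omega = 316251

316251


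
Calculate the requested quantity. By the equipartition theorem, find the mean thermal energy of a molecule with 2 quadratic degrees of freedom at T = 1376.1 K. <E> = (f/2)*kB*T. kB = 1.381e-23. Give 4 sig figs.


Step 1: f/2 = 2/2 = 1
Step 2: kB*T = 1.381e-23 * 1376.1 = 1.9e-20
Step 3: <E> = 1 * 1.9e-20 = 1.9e-20 J

1.9e-20


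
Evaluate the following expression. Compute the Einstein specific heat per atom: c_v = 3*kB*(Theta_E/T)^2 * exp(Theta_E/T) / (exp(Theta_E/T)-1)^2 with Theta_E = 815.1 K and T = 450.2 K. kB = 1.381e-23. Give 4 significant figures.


Step 1: x = Theta_E/T = 815.1/450.2 = 1.811
Step 2: x^2 = 3.278
Step 3: exp(x) = 6.114
Step 4: c_v = 3*1.381e-23*3.278*6.114/(6.114-1)^2 = 3.175e-23

3.175e-23


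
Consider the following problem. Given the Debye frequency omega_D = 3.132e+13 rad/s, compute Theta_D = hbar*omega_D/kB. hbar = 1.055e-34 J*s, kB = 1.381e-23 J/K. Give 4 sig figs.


Step 1: hbar*omega_D = 1.055e-34 * 3.132e+13 = 3.304e-21 J
Step 2: Theta_D = 3.304e-21 / 1.381e-23
Step 3: Theta_D = 239.3 K

239.3


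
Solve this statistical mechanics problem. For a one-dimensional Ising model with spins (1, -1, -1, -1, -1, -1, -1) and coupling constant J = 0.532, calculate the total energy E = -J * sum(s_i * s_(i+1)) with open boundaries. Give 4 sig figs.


Step 1: Nearest-neighbor products: -1, 1, 1, 1, 1, 1
Step 2: Sum of products = 4
Step 3: E = -0.532 * 4 = -2.128

-2.128


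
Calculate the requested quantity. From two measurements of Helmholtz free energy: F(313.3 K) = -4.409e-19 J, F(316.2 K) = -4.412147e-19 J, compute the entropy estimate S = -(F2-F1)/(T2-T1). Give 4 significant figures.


Step 1: dF = F2 - F1 = -4.412147e-19 - (-4.409e-19) = -3.147e-22 J
Step 2: dT = T2 - T1 = 316.2 - 313.3 = 2.9 K
Step 3: S = -dF/dT = -(-3.147e-22)/2.9 = 1.085e-22 J/K

1.085e-22


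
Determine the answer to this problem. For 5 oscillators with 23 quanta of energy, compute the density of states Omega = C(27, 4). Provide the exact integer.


Step 1: Use binomial coefficient C(27, 4)
Step 2: Numerator = 27! / 23!
Step 3: Denominator = 4!
Step 4: Omega = 17550

17550


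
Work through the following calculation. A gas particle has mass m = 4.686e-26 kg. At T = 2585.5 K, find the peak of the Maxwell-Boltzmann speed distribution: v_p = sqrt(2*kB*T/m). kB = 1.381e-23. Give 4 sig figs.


Step 1: Numerator = 2*kB*T = 2*1.381e-23*2585.5 = 7.141e-20
Step 2: Ratio = 7.141e-20 / 4.686e-26 = 1.524e+06
Step 3: v_p = sqrt(1.524e+06) = 1234 m/s

1234


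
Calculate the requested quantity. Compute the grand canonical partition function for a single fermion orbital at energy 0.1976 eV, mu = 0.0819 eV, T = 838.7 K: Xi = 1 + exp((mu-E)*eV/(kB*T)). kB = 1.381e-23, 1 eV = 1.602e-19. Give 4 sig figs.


Step 1: (mu - E) = 0.0819 - 0.1976 = -0.1157 eV
Step 2: x = (mu-E)*eV/(kB*T) = -0.1157*1.602e-19/(1.381e-23*838.7) = -1.6
Step 3: exp(x) = 0.2018
Step 4: Xi = 1 + 0.2018 = 1.202

1.202


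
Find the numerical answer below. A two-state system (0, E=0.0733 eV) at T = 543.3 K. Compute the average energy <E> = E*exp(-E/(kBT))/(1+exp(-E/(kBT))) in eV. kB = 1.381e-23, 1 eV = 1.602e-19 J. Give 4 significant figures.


Step 1: beta*E = 0.0733*1.602e-19/(1.381e-23*543.3) = 1.565
Step 2: exp(-beta*E) = 0.2091
Step 3: <E> = 0.0733*0.2091/(1+0.2091) = 0.01268 eV

0.01268


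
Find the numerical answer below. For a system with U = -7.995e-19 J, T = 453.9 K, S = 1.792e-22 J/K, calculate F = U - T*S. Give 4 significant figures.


Step 1: T*S = 453.9 * 1.792e-22 = 8.134e-20 J
Step 2: F = U - T*S = -7.995e-19 - 8.134e-20
Step 3: F = -8.808e-19 J

-8.808e-19


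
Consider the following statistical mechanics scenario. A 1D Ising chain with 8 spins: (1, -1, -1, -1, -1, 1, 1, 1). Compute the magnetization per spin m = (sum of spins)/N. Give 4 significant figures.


Step 1: Count up spins (+1): 4, down spins (-1): 4
Step 2: Total magnetization M = 4 - 4 = 0
Step 3: m = M/N = 0/8 = 0

0


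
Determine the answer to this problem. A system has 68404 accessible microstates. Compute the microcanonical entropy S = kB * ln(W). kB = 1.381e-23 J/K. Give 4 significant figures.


Step 1: ln(W) = ln(68404) = 11.13
Step 2: S = kB * ln(W) = 1.381e-23 * 11.13
Step 3: S = 1.537e-22 J/K

1.537e-22


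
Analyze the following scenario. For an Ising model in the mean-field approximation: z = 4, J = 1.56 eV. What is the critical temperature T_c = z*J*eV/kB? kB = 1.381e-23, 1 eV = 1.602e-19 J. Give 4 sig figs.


Step 1: z*J = 4*1.56 = 6.24 eV
Step 2: Convert to Joules: 6.24*1.602e-19 = 9.996e-19 J
Step 3: T_c = 9.996e-19 / 1.381e-23 = 7.239e+04 K

7.239e+04


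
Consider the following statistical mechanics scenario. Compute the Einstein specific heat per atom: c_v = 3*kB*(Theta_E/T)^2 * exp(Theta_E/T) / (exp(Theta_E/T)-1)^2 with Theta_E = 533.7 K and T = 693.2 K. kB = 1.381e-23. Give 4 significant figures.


Step 1: x = Theta_E/T = 533.7/693.2 = 0.7699
Step 2: x^2 = 0.5928
Step 3: exp(x) = 2.16
Step 4: c_v = 3*1.381e-23*0.5928*2.16/(2.16-1)^2 = 3.944e-23

3.944e-23


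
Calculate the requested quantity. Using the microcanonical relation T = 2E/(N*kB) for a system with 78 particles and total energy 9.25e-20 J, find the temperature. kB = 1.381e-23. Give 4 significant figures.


Step 1: Numerator = 2*E = 2*9.25e-20 = 1.85e-19 J
Step 2: Denominator = N*kB = 78*1.381e-23 = 1.077e-21
Step 3: T = 1.85e-19 / 1.077e-21 = 171.7 K

171.7


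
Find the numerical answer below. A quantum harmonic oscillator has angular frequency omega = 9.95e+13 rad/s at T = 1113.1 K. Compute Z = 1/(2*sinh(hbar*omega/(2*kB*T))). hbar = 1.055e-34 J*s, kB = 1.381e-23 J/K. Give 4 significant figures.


Step 1: Compute x = hbar*omega/(kB*T) = 1.055e-34*9.95e+13/(1.381e-23*1113.1) = 0.6829
Step 2: x/2 = 0.3414
Step 3: sinh(x/2) = 0.3481
Step 4: Z = 1/(2*0.3481) = 1.436

1.436


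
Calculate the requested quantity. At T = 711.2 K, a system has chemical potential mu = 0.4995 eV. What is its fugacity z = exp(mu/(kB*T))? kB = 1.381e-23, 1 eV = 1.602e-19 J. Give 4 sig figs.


Step 1: Convert mu to Joules: 0.4995*1.602e-19 = 8.002e-20 J
Step 2: kB*T = 1.381e-23*711.2 = 9.822e-21 J
Step 3: mu/(kB*T) = 8.147
Step 4: z = exp(8.147) = 3454

3454


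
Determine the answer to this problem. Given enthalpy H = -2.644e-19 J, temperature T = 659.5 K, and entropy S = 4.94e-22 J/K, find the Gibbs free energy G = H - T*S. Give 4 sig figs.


Step 1: T*S = 659.5 * 4.94e-22 = 3.258e-19 J
Step 2: G = H - T*S = -2.644e-19 - 3.258e-19
Step 3: G = -5.902e-19 J

-5.902e-19


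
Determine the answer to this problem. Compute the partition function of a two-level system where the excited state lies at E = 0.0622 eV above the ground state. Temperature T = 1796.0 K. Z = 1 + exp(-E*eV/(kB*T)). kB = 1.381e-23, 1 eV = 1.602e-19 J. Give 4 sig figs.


Step 1: Compute beta*E = E*eV/(kB*T) = 0.0622*1.602e-19/(1.381e-23*1796.0) = 0.4017
Step 2: exp(-beta*E) = exp(-0.4017) = 0.6691
Step 3: Z = 1 + 0.6691 = 1.669

1.669


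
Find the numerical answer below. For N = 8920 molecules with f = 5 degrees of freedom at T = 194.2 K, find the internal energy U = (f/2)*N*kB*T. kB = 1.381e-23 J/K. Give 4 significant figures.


Step 1: f/2 = 5/2 = 2.5
Step 2: N*kB*T = 8920*1.381e-23*194.2 = 2.392e-17
Step 3: U = 2.5 * 2.392e-17 = 5.981e-17 J

5.981e-17


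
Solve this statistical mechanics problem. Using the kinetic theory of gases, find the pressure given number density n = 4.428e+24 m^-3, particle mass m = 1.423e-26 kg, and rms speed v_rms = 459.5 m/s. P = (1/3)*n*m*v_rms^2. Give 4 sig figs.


Step 1: v_rms^2 = 459.5^2 = 2.111e+05
Step 2: n*m = 4.428e+24*1.423e-26 = 0.06301
Step 3: P = (1/3)*0.06301*2.111e+05 = 4435 Pa

4435


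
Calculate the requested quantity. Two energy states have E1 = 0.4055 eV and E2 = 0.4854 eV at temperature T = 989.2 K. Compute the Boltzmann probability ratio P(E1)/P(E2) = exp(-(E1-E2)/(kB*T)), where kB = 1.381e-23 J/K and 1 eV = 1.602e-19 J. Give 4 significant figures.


Step 1: Compute energy difference dE = E1 - E2 = 0.4055 - 0.4854 = -0.0799 eV
Step 2: Convert to Joules: dE_J = -0.0799 * 1.602e-19 = -1.28e-20 J
Step 3: Compute exponent = -dE_J / (kB * T) = -(-1.28e-20) / (1.381e-23 * 989.2) = 0.937
Step 4: P(E1)/P(E2) = exp(0.937) = 2.552

2.552


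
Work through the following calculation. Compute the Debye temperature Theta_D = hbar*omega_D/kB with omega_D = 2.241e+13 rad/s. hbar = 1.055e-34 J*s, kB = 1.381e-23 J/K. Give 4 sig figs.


Step 1: hbar*omega_D = 1.055e-34 * 2.241e+13 = 2.364e-21 J
Step 2: Theta_D = 2.364e-21 / 1.381e-23
Step 3: Theta_D = 171.2 K

171.2


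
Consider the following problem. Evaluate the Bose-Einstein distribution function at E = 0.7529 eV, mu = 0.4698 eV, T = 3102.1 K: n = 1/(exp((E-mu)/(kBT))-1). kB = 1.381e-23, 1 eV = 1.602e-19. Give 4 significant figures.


Step 1: (E - mu) = 0.2831 eV
Step 2: x = (E-mu)*eV/(kB*T) = 0.2831*1.602e-19/(1.381e-23*3102.1) = 1.059
Step 3: exp(x) = 2.882
Step 4: n = 1/(exp(x)-1) = 0.5312

0.5312


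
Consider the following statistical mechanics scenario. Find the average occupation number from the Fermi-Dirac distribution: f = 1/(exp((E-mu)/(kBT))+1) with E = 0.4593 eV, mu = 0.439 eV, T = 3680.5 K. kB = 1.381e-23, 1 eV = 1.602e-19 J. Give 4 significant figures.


Step 1: (E - mu) = 0.4593 - 0.439 = 0.0203 eV
Step 2: Convert: (E-mu)*eV = 3.252e-21 J
Step 3: x = (E-mu)*eV/(kB*T) = 0.06398
Step 4: f = 1/(exp(0.06398)+1) = 0.484

0.484


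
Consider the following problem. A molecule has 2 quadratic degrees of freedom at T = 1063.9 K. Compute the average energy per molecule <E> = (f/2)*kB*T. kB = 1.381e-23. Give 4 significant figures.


Step 1: f/2 = 2/2 = 1
Step 2: kB*T = 1.381e-23 * 1063.9 = 1.469e-20
Step 3: <E> = 1 * 1.469e-20 = 1.469e-20 J

1.469e-20


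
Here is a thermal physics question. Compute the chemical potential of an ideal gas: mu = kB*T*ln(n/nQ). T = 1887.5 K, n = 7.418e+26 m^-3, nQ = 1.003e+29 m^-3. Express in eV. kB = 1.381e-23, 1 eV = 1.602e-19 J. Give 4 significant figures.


Step 1: n/nQ = 7.418e+26/1.003e+29 = 0.007396
Step 2: ln(n/nQ) = -4.907
Step 3: mu = kB*T*ln(n/nQ) = 2.607e-20*-4.907 = -1.279e-19 J
Step 4: Convert to eV: -1.279e-19/1.602e-19 = -0.7984 eV

-0.7984


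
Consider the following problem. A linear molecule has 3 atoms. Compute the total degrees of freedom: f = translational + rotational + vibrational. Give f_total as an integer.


Step 1: Translational DOF = 3
Step 2: Rotational DOF (linear) = 2
Step 3: Vibrational DOF = 3*3 - 5 = 4
Step 4: Total = 3 + 2 + 4 = 9

9


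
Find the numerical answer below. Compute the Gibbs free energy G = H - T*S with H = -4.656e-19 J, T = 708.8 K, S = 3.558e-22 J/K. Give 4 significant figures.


Step 1: T*S = 708.8 * 3.558e-22 = 2.522e-19 J
Step 2: G = H - T*S = -4.656e-19 - 2.522e-19
Step 3: G = -7.178e-19 J

-7.178e-19


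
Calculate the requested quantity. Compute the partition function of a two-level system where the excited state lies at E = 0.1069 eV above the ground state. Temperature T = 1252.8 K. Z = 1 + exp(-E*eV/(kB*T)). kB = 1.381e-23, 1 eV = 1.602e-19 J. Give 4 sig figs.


Step 1: Compute beta*E = E*eV/(kB*T) = 0.1069*1.602e-19/(1.381e-23*1252.8) = 0.9898
Step 2: exp(-beta*E) = exp(-0.9898) = 0.3716
Step 3: Z = 1 + 0.3716 = 1.372

1.372


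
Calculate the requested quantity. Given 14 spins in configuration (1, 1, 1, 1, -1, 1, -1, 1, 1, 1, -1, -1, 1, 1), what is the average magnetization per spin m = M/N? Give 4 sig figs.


Step 1: Count up spins (+1): 10, down spins (-1): 4
Step 2: Total magnetization M = 10 - 4 = 6
Step 3: m = M/N = 6/14 = 0.4286

0.4286


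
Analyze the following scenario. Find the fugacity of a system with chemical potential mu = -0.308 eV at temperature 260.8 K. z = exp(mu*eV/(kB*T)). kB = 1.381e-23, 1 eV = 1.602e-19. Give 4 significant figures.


Step 1: Convert mu to Joules: -0.308*1.602e-19 = -4.934e-20 J
Step 2: kB*T = 1.381e-23*260.8 = 3.602e-21 J
Step 3: mu/(kB*T) = -13.7
Step 4: z = exp(-13.7) = 1.123e-06

1.123e-06


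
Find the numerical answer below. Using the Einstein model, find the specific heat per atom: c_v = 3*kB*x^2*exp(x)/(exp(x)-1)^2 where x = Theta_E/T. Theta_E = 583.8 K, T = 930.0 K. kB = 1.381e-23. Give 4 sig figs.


Step 1: x = Theta_E/T = 583.8/930.0 = 0.6277
Step 2: x^2 = 0.3941
Step 3: exp(x) = 1.873
Step 4: c_v = 3*1.381e-23*0.3941*1.873/(1.873-1)^2 = 4.01e-23

4.01e-23


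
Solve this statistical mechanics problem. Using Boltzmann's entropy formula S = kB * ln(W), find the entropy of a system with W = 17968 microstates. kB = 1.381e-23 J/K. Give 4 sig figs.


Step 1: ln(W) = ln(17968) = 9.796
Step 2: S = kB * ln(W) = 1.381e-23 * 9.796
Step 3: S = 1.353e-22 J/K

1.353e-22


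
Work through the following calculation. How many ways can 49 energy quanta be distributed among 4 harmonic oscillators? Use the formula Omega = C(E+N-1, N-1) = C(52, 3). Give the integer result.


Step 1: Use binomial coefficient C(52, 3)
Step 2: Numerator = 52! / 49!
Step 3: Denominator = 3!
Step 4: Omega = 22100

22100


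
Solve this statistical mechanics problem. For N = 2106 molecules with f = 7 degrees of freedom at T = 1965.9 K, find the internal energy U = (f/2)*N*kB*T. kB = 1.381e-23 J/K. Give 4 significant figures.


Step 1: f/2 = 7/2 = 3.5
Step 2: N*kB*T = 2106*1.381e-23*1965.9 = 5.718e-17
Step 3: U = 3.5 * 5.718e-17 = 2.001e-16 J

2.001e-16


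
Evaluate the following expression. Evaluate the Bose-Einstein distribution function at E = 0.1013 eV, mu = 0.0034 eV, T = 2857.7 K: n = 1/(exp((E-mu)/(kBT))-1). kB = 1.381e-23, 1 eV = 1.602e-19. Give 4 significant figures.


Step 1: (E - mu) = 0.0979 eV
Step 2: x = (E-mu)*eV/(kB*T) = 0.0979*1.602e-19/(1.381e-23*2857.7) = 0.3974
Step 3: exp(x) = 1.488
Step 4: n = 1/(exp(x)-1) = 2.049

2.049


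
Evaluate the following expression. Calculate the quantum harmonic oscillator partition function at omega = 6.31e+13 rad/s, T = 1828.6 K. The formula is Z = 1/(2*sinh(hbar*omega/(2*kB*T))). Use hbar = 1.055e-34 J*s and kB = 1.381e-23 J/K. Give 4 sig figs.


Step 1: Compute x = hbar*omega/(kB*T) = 1.055e-34*6.31e+13/(1.381e-23*1828.6) = 0.2636
Step 2: x/2 = 0.1318
Step 3: sinh(x/2) = 0.1322
Step 4: Z = 1/(2*0.1322) = 3.782

3.782


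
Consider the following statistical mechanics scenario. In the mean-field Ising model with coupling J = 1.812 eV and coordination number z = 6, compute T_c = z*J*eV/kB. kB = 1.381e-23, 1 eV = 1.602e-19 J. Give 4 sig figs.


Step 1: z*J = 6*1.812 = 10.87 eV
Step 2: Convert to Joules: 10.87*1.602e-19 = 1.742e-18 J
Step 3: T_c = 1.742e-18 / 1.381e-23 = 1.261e+05 K

1.261e+05


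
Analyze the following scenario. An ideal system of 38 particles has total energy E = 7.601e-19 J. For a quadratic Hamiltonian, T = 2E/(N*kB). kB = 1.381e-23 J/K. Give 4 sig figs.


Step 1: Numerator = 2*E = 2*7.601e-19 = 1.52e-18 J
Step 2: Denominator = N*kB = 38*1.381e-23 = 5.248e-22
Step 3: T = 1.52e-18 / 5.248e-22 = 2897 K

2897


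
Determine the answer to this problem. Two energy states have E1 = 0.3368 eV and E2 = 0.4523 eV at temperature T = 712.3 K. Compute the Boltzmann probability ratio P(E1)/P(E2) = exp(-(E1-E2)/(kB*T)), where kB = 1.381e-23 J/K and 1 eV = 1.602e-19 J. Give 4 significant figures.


Step 1: Compute energy difference dE = E1 - E2 = 0.3368 - 0.4523 = -0.1155 eV
Step 2: Convert to Joules: dE_J = -0.1155 * 1.602e-19 = -1.85e-20 J
Step 3: Compute exponent = -dE_J / (kB * T) = -(-1.85e-20) / (1.381e-23 * 712.3) = 1.881
Step 4: P(E1)/P(E2) = exp(1.881) = 6.56

6.56


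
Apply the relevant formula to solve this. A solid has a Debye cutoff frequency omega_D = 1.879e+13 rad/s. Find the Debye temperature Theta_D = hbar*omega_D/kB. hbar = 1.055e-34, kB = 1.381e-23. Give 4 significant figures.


Step 1: hbar*omega_D = 1.055e-34 * 1.879e+13 = 1.982e-21 J
Step 2: Theta_D = 1.982e-21 / 1.381e-23
Step 3: Theta_D = 143.5 K

143.5


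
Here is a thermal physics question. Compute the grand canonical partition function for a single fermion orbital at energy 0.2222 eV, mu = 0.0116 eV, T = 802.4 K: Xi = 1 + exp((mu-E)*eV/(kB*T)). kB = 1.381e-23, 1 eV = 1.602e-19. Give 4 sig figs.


Step 1: (mu - E) = 0.0116 - 0.2222 = -0.2106 eV
Step 2: x = (mu-E)*eV/(kB*T) = -0.2106*1.602e-19/(1.381e-23*802.4) = -3.045
Step 3: exp(x) = 0.04761
Step 4: Xi = 1 + 0.04761 = 1.048

1.048


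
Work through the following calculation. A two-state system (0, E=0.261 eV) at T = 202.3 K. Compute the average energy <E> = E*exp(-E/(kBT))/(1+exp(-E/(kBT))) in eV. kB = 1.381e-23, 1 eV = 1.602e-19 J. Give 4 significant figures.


Step 1: beta*E = 0.261*1.602e-19/(1.381e-23*202.3) = 14.97
Step 2: exp(-beta*E) = 3.164e-07
Step 3: <E> = 0.261*3.164e-07/(1+3.164e-07) = 8.258e-08 eV

8.258e-08


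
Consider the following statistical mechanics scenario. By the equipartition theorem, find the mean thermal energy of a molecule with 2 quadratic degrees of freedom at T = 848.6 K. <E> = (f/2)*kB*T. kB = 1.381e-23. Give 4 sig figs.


Step 1: f/2 = 2/2 = 1
Step 2: kB*T = 1.381e-23 * 848.6 = 1.172e-20
Step 3: <E> = 1 * 1.172e-20 = 1.172e-20 J

1.172e-20


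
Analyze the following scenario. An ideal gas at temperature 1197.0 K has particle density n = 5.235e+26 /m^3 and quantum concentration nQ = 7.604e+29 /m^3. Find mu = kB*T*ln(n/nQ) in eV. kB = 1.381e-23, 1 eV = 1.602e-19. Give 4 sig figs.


Step 1: n/nQ = 5.235e+26/7.604e+29 = 0.0006885
Step 2: ln(n/nQ) = -7.281
Step 3: mu = kB*T*ln(n/nQ) = 1.653e-20*-7.281 = -1.204e-19 J
Step 4: Convert to eV: -1.204e-19/1.602e-19 = -0.7513 eV

-0.7513


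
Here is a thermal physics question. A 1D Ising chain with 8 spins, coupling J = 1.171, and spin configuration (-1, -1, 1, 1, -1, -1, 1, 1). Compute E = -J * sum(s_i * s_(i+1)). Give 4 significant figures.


Step 1: Nearest-neighbor products: 1, -1, 1, -1, 1, -1, 1
Step 2: Sum of products = 1
Step 3: E = -1.171 * 1 = -1.171

-1.171


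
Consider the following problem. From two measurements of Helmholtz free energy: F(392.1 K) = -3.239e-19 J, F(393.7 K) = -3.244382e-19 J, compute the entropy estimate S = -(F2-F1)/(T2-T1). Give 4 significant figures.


Step 1: dF = F2 - F1 = -3.244382e-19 - (-3.239e-19) = -5.382e-22 J
Step 2: dT = T2 - T1 = 393.7 - 392.1 = 1.6 K
Step 3: S = -dF/dT = -(-5.382e-22)/1.6 = 3.364e-22 J/K

3.364e-22


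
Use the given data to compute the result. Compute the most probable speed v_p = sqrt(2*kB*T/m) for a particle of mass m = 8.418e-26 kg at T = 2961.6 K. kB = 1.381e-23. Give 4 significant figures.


Step 1: Numerator = 2*kB*T = 2*1.381e-23*2961.6 = 8.18e-20
Step 2: Ratio = 8.18e-20 / 8.418e-26 = 9.717e+05
Step 3: v_p = sqrt(9.717e+05) = 985.8 m/s

985.8


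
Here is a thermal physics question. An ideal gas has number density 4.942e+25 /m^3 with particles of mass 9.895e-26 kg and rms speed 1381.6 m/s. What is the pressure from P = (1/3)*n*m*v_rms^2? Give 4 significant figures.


Step 1: v_rms^2 = 1381.6^2 = 1.909e+06
Step 2: n*m = 4.942e+25*9.895e-26 = 4.89
Step 3: P = (1/3)*4.89*1.909e+06 = 3.111e+06 Pa

3.111e+06


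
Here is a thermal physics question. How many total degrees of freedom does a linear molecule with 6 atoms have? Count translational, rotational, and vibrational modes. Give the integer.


Step 1: Translational DOF = 3
Step 2: Rotational DOF (linear) = 2
Step 3: Vibrational DOF = 3*6 - 5 = 13
Step 4: Total = 3 + 2 + 13 = 18

18


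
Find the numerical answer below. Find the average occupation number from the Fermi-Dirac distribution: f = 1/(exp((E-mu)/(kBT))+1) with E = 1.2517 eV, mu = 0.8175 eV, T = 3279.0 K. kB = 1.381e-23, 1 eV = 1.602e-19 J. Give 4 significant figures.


Step 1: (E - mu) = 1.2517 - 0.8175 = 0.4342 eV
Step 2: Convert: (E-mu)*eV = 6.956e-20 J
Step 3: x = (E-mu)*eV/(kB*T) = 1.536
Step 4: f = 1/(exp(1.536)+1) = 0.1771

0.1771


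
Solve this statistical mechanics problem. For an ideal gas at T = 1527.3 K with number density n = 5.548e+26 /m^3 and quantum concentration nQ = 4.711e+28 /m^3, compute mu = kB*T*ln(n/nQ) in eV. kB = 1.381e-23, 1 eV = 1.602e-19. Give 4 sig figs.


Step 1: n/nQ = 5.548e+26/4.711e+28 = 0.01178
Step 2: ln(n/nQ) = -4.442
Step 3: mu = kB*T*ln(n/nQ) = 2.109e-20*-4.442 = -9.368e-20 J
Step 4: Convert to eV: -9.368e-20/1.602e-19 = -0.5848 eV

-0.5848


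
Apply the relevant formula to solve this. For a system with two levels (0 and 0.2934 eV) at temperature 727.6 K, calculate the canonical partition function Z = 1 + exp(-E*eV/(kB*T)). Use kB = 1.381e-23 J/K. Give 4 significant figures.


Step 1: Compute beta*E = E*eV/(kB*T) = 0.2934*1.602e-19/(1.381e-23*727.6) = 4.678
Step 2: exp(-beta*E) = exp(-4.678) = 0.0093
Step 3: Z = 1 + 0.0093 = 1.009

1.009


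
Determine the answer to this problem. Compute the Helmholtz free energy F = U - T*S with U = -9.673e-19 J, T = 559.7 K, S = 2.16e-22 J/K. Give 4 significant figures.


Step 1: T*S = 559.7 * 2.16e-22 = 1.209e-19 J
Step 2: F = U - T*S = -9.673e-19 - 1.209e-19
Step 3: F = -1.088e-18 J

-1.088e-18


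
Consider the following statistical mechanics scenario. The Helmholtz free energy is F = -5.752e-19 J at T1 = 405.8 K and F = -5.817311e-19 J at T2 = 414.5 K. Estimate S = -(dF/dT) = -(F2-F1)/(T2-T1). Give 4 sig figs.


Step 1: dF = F2 - F1 = -5.817311e-19 - (-5.752e-19) = -6.5311e-21 J
Step 2: dT = T2 - T1 = 414.5 - 405.8 = 8.7 K
Step 3: S = -dF/dT = -(-6.5311e-21)/8.7 = 7.507e-22 J/K

7.507e-22


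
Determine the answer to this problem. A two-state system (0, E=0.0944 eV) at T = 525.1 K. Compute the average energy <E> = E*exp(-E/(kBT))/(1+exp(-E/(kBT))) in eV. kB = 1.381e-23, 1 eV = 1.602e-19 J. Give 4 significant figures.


Step 1: beta*E = 0.0944*1.602e-19/(1.381e-23*525.1) = 2.085
Step 2: exp(-beta*E) = 0.1243
Step 3: <E> = 0.0944*0.1243/(1+0.1243) = 0.01043 eV

0.01043


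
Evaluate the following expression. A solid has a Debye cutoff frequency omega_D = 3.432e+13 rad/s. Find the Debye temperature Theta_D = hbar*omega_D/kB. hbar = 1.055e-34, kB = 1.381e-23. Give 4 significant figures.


Step 1: hbar*omega_D = 1.055e-34 * 3.432e+13 = 3.621e-21 J
Step 2: Theta_D = 3.621e-21 / 1.381e-23
Step 3: Theta_D = 262.2 K

262.2


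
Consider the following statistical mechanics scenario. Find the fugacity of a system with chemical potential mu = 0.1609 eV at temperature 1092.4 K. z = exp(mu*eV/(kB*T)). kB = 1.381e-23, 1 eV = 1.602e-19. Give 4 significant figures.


Step 1: Convert mu to Joules: 0.1609*1.602e-19 = 2.578e-20 J
Step 2: kB*T = 1.381e-23*1092.4 = 1.509e-20 J
Step 3: mu/(kB*T) = 1.709
Step 4: z = exp(1.709) = 5.521

5.521


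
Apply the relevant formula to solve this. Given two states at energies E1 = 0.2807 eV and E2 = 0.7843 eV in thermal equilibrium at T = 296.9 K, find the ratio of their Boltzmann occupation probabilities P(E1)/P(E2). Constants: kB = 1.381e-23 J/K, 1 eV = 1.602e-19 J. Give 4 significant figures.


Step 1: Compute energy difference dE = E1 - E2 = 0.2807 - 0.7843 = -0.5036 eV
Step 2: Convert to Joules: dE_J = -0.5036 * 1.602e-19 = -8.068e-20 J
Step 3: Compute exponent = -dE_J / (kB * T) = -(-8.068e-20) / (1.381e-23 * 296.9) = 19.68
Step 4: P(E1)/P(E2) = exp(19.68) = 3.51e+08

3.51e+08


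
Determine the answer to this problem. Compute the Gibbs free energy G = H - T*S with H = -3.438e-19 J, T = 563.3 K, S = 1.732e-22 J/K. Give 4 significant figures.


Step 1: T*S = 563.3 * 1.732e-22 = 9.756e-20 J
Step 2: G = H - T*S = -3.438e-19 - 9.756e-20
Step 3: G = -4.414e-19 J

-4.414e-19


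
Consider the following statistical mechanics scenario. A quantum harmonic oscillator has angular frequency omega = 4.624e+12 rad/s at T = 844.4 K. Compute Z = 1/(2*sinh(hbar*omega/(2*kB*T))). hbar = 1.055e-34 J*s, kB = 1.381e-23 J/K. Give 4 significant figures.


Step 1: Compute x = hbar*omega/(kB*T) = 1.055e-34*4.624e+12/(1.381e-23*844.4) = 0.04183
Step 2: x/2 = 0.02092
Step 3: sinh(x/2) = 0.02092
Step 4: Z = 1/(2*0.02092) = 23.9

23.9


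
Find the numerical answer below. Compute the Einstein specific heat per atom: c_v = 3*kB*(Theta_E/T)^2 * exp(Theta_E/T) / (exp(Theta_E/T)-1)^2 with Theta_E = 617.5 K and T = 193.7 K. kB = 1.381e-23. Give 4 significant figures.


Step 1: x = Theta_E/T = 617.5/193.7 = 3.188
Step 2: x^2 = 10.16
Step 3: exp(x) = 24.24
Step 4: c_v = 3*1.381e-23*10.16*24.24/(24.24-1)^2 = 1.89e-23

1.89e-23


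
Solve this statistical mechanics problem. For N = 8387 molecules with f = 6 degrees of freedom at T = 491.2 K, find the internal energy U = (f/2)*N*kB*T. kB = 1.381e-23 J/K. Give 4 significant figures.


Step 1: f/2 = 6/2 = 3.0
Step 2: N*kB*T = 8387*1.381e-23*491.2 = 5.689e-17
Step 3: U = 3.0 * 5.689e-17 = 1.707e-16 J

1.707e-16


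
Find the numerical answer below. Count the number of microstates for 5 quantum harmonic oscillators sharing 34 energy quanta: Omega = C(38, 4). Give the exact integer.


Step 1: Use binomial coefficient C(38, 4)
Step 2: Numerator = 38! / 34!
Step 3: Denominator = 4!
Step 4: Omega = 73815

73815


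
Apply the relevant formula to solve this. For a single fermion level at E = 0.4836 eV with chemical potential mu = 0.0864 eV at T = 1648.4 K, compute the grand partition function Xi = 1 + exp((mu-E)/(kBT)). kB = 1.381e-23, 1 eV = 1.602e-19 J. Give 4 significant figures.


Step 1: (mu - E) = 0.0864 - 0.4836 = -0.3972 eV
Step 2: x = (mu-E)*eV/(kB*T) = -0.3972*1.602e-19/(1.381e-23*1648.4) = -2.795
Step 3: exp(x) = 0.0611
Step 4: Xi = 1 + 0.0611 = 1.061

1.061


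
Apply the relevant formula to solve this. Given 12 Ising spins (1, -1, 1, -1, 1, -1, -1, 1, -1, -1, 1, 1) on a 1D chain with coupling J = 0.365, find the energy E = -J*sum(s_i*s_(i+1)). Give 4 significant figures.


Step 1: Nearest-neighbor products: -1, -1, -1, -1, -1, 1, -1, -1, 1, -1, 1
Step 2: Sum of products = -5
Step 3: E = -0.365 * -5 = 1.825

1.825


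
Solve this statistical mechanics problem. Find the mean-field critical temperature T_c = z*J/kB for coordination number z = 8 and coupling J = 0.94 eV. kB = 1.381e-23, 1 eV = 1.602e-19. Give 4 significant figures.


Step 1: z*J = 8*0.94 = 7.52 eV
Step 2: Convert to Joules: 7.52*1.602e-19 = 1.205e-18 J
Step 3: T_c = 1.205e-18 / 1.381e-23 = 8.723e+04 K

8.723e+04


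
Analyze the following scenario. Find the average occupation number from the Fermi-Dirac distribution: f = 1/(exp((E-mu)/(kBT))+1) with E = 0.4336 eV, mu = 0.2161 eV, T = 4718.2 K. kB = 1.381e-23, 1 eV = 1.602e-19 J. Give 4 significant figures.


Step 1: (E - mu) = 0.4336 - 0.2161 = 0.2175 eV
Step 2: Convert: (E-mu)*eV = 3.484e-20 J
Step 3: x = (E-mu)*eV/(kB*T) = 0.5348
Step 4: f = 1/(exp(0.5348)+1) = 0.3694

0.3694


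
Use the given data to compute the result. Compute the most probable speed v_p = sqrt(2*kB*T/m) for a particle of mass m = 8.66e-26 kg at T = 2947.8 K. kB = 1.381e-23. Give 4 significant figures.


Step 1: Numerator = 2*kB*T = 2*1.381e-23*2947.8 = 8.142e-20
Step 2: Ratio = 8.142e-20 / 8.66e-26 = 9.402e+05
Step 3: v_p = sqrt(9.402e+05) = 969.6 m/s

969.6


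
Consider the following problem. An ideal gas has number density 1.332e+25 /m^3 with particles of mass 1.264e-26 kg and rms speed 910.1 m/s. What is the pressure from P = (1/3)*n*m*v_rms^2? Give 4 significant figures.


Step 1: v_rms^2 = 910.1^2 = 8.283e+05
Step 2: n*m = 1.332e+25*1.264e-26 = 0.1684
Step 3: P = (1/3)*0.1684*8.283e+05 = 4.648e+04 Pa

4.648e+04


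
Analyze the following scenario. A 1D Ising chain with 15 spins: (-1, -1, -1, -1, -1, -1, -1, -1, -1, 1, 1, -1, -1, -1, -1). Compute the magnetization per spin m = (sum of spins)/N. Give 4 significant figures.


Step 1: Count up spins (+1): 2, down spins (-1): 13
Step 2: Total magnetization M = 2 - 13 = -11
Step 3: m = M/N = -11/15 = -0.7333

-0.7333


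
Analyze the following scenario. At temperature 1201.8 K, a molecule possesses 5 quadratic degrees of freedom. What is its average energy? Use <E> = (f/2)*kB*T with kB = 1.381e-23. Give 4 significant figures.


Step 1: f/2 = 5/2 = 2.5
Step 2: kB*T = 1.381e-23 * 1201.8 = 1.66e-20
Step 3: <E> = 2.5 * 1.66e-20 = 4.149e-20 J

4.149e-20


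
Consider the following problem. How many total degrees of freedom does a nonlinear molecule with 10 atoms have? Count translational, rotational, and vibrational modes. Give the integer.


Step 1: Translational DOF = 3
Step 2: Rotational DOF (nonlinear) = 3
Step 3: Vibrational DOF = 3*10 - 6 = 24
Step 4: Total = 3 + 3 + 24 = 30

30


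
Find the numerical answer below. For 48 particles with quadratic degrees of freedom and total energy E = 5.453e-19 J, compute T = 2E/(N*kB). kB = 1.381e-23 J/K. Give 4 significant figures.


Step 1: Numerator = 2*E = 2*5.453e-19 = 1.091e-18 J
Step 2: Denominator = N*kB = 48*1.381e-23 = 6.629e-22
Step 3: T = 1.091e-18 / 6.629e-22 = 1645 K

1645


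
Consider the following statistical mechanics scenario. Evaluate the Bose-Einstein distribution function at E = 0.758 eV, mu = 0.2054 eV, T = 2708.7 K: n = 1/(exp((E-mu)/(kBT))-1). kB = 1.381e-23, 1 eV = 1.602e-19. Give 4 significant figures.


Step 1: (E - mu) = 0.5526 eV
Step 2: x = (E-mu)*eV/(kB*T) = 0.5526*1.602e-19/(1.381e-23*2708.7) = 2.367
Step 3: exp(x) = 10.66
Step 4: n = 1/(exp(x)-1) = 0.1035

0.1035


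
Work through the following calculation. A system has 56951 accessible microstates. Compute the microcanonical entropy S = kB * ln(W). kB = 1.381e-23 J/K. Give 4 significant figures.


Step 1: ln(W) = ln(56951) = 10.95
Step 2: S = kB * ln(W) = 1.381e-23 * 10.95
Step 3: S = 1.512e-22 J/K

1.512e-22


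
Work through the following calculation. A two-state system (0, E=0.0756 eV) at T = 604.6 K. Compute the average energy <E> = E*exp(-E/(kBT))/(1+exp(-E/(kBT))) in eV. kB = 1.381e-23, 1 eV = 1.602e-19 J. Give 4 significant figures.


Step 1: beta*E = 0.0756*1.602e-19/(1.381e-23*604.6) = 1.451
Step 2: exp(-beta*E) = 0.2344
Step 3: <E> = 0.0756*0.2344/(1+0.2344) = 0.01436 eV

0.01436


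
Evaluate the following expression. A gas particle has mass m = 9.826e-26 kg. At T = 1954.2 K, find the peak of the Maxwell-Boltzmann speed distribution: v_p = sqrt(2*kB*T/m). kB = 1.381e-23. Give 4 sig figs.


Step 1: Numerator = 2*kB*T = 2*1.381e-23*1954.2 = 5.398e-20
Step 2: Ratio = 5.398e-20 / 9.826e-26 = 5.493e+05
Step 3: v_p = sqrt(5.493e+05) = 741.2 m/s

741.2


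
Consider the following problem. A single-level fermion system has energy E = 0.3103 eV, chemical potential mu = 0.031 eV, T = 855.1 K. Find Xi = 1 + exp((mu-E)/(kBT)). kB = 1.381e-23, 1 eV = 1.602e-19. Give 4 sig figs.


Step 1: (mu - E) = 0.031 - 0.3103 = -0.2793 eV
Step 2: x = (mu-E)*eV/(kB*T) = -0.2793*1.602e-19/(1.381e-23*855.1) = -3.789
Step 3: exp(x) = 0.02262
Step 4: Xi = 1 + 0.02262 = 1.023

1.023


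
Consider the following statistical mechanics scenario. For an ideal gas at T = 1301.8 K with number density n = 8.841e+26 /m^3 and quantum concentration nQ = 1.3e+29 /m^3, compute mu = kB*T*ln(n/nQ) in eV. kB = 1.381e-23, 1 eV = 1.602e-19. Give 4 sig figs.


Step 1: n/nQ = 8.841e+26/1.3e+29 = 0.006801
Step 2: ln(n/nQ) = -4.991
Step 3: mu = kB*T*ln(n/nQ) = 1.798e-20*-4.991 = -8.972e-20 J
Step 4: Convert to eV: -8.972e-20/1.602e-19 = -0.5601 eV

-0.5601


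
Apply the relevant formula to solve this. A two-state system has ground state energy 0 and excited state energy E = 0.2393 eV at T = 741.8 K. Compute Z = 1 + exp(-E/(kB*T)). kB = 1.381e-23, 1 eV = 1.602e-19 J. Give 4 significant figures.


Step 1: Compute beta*E = E*eV/(kB*T) = 0.2393*1.602e-19/(1.381e-23*741.8) = 3.742
Step 2: exp(-beta*E) = exp(-3.742) = 0.0237
Step 3: Z = 1 + 0.0237 = 1.024

1.024


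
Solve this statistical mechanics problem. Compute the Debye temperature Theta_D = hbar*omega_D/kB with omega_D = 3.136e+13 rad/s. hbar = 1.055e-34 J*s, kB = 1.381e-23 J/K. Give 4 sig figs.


Step 1: hbar*omega_D = 1.055e-34 * 3.136e+13 = 3.308e-21 J
Step 2: Theta_D = 3.308e-21 / 1.381e-23
Step 3: Theta_D = 239.6 K

239.6


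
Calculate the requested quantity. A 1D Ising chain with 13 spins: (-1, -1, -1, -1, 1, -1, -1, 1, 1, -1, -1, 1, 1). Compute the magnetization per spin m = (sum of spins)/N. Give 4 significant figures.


Step 1: Count up spins (+1): 5, down spins (-1): 8
Step 2: Total magnetization M = 5 - 8 = -3
Step 3: m = M/N = -3/13 = -0.2308

-0.2308


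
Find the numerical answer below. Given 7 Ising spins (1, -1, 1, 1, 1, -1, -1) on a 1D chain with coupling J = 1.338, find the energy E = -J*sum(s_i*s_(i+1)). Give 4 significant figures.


Step 1: Nearest-neighbor products: -1, -1, 1, 1, -1, 1
Step 2: Sum of products = 0
Step 3: E = -1.338 * 0 = 0

0


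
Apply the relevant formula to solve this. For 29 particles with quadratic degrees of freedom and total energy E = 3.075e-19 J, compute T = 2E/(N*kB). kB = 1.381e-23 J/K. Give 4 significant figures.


Step 1: Numerator = 2*E = 2*3.075e-19 = 6.15e-19 J
Step 2: Denominator = N*kB = 29*1.381e-23 = 4.005e-22
Step 3: T = 6.15e-19 / 4.005e-22 = 1536 K

1536


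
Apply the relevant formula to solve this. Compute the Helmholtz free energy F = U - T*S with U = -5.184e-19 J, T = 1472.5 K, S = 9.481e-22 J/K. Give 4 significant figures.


Step 1: T*S = 1472.5 * 9.481e-22 = 1.396e-18 J
Step 2: F = U - T*S = -5.184e-19 - 1.396e-18
Step 3: F = -1.914e-18 J

-1.914e-18


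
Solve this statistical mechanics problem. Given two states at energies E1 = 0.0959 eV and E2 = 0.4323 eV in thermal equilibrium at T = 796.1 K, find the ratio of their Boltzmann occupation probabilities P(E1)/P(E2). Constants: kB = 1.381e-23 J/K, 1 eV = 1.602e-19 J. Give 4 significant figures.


Step 1: Compute energy difference dE = E1 - E2 = 0.0959 - 0.4323 = -0.3364 eV
Step 2: Convert to Joules: dE_J = -0.3364 * 1.602e-19 = -5.389e-20 J
Step 3: Compute exponent = -dE_J / (kB * T) = -(-5.389e-20) / (1.381e-23 * 796.1) = 4.902
Step 4: P(E1)/P(E2) = exp(4.902) = 134.5

134.5


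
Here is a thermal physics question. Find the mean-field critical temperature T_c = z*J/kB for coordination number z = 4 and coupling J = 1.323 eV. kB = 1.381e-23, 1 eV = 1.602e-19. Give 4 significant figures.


Step 1: z*J = 4*1.323 = 5.292 eV
Step 2: Convert to Joules: 5.292*1.602e-19 = 8.478e-19 J
Step 3: T_c = 8.478e-19 / 1.381e-23 = 6.139e+04 K

6.139e+04


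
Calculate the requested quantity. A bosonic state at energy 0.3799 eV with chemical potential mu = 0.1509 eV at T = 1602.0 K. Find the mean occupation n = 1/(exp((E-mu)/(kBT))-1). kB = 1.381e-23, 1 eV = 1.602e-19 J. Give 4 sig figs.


Step 1: (E - mu) = 0.229 eV
Step 2: x = (E-mu)*eV/(kB*T) = 0.229*1.602e-19/(1.381e-23*1602.0) = 1.658
Step 3: exp(x) = 5.25
Step 4: n = 1/(exp(x)-1) = 0.2353

0.2353


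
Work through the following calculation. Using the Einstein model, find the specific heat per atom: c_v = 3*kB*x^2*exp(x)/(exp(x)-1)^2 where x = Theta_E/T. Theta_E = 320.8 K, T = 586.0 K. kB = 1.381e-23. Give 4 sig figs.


Step 1: x = Theta_E/T = 320.8/586.0 = 0.5474
Step 2: x^2 = 0.2997
Step 3: exp(x) = 1.729
Step 4: c_v = 3*1.381e-23*0.2997*1.729/(1.729-1)^2 = 4.041e-23

4.041e-23


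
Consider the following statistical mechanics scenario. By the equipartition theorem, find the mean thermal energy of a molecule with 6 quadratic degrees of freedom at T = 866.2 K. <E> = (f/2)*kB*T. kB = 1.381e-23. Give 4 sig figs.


Step 1: f/2 = 6/2 = 3
Step 2: kB*T = 1.381e-23 * 866.2 = 1.196e-20
Step 3: <E> = 3 * 1.196e-20 = 3.589e-20 J

3.589e-20


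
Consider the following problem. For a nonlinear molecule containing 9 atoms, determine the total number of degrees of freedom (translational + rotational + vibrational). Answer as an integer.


Step 1: Translational DOF = 3
Step 2: Rotational DOF (nonlinear) = 3
Step 3: Vibrational DOF = 3*9 - 6 = 21
Step 4: Total = 3 + 3 + 21 = 27

27


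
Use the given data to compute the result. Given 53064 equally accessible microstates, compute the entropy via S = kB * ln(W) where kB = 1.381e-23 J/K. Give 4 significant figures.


Step 1: ln(W) = ln(53064) = 10.88
Step 2: S = kB * ln(W) = 1.381e-23 * 10.88
Step 3: S = 1.502e-22 J/K

1.502e-22


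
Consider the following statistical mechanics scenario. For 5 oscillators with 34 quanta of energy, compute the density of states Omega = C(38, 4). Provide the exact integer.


Step 1: Use binomial coefficient C(38, 4)
Step 2: Numerator = 38! / 34!
Step 3: Denominator = 4!
Step 4: Omega = 73815

73815


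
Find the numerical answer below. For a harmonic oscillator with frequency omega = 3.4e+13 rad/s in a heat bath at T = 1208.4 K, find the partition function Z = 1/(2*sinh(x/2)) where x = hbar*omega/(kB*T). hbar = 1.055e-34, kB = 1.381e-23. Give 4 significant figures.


Step 1: Compute x = hbar*omega/(kB*T) = 1.055e-34*3.4e+13/(1.381e-23*1208.4) = 0.2149
Step 2: x/2 = 0.1075
Step 3: sinh(x/2) = 0.1077
Step 4: Z = 1/(2*0.1077) = 4.643

4.643


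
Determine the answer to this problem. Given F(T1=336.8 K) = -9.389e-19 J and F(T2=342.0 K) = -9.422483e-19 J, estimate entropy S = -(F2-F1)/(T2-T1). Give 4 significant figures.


Step 1: dF = F2 - F1 = -9.422483e-19 - (-9.389e-19) = -3.3483e-21 J
Step 2: dT = T2 - T1 = 342.0 - 336.8 = 5.2 K
Step 3: S = -dF/dT = -(-3.3483e-21)/5.2 = 6.439e-22 J/K

6.439e-22


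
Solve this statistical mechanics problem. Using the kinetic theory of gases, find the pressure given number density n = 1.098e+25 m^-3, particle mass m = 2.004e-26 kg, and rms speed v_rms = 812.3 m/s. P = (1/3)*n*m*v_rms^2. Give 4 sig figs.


Step 1: v_rms^2 = 812.3^2 = 6.598e+05
Step 2: n*m = 1.098e+25*2.004e-26 = 0.22
Step 3: P = (1/3)*0.22*6.598e+05 = 4.84e+04 Pa

4.84e+04


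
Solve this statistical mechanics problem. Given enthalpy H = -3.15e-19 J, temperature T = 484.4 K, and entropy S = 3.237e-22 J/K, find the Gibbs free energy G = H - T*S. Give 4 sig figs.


Step 1: T*S = 484.4 * 3.237e-22 = 1.568e-19 J
Step 2: G = H - T*S = -3.15e-19 - 1.568e-19
Step 3: G = -4.718e-19 J

-4.718e-19
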